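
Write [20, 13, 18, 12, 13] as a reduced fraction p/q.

Using pₖ = aₖpₖ₋₁ + pₖ₋₂ and qₖ = aₖqₖ₋₁ + qₖ₋₂:
  k=0: a=20, p=20, q=1
  k=1: a=13, p=261, q=13
  k=2: a=18, p=4718, q=235
  k=3: a=12, p=56877, q=2833
  k=4: a=13, p=744119, q=37064

744119/37064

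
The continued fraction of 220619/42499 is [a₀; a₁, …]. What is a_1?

5

220619 = 5·42499 + 8124   →  a_0 = 5
42499 = 5·8124 + 1879   →  a_1 = 5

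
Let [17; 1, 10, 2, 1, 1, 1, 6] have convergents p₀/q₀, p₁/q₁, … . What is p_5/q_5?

Using pₖ = aₖpₖ₋₁ + pₖ₋₂, qₖ = aₖqₖ₋₁ + qₖ₋₂ (with p₋₁=1, p₋₂=0, q₋₁=0, q₋₂=1):
  k=0: a=17, p=17, q=1
  k=1: a=1, p=18, q=1
  k=2: a=10, p=197, q=11
  k=3: a=2, p=412, q=23
  k=4: a=1, p=609, q=34
  k=5: a=1, p=1021, q=57

1021/57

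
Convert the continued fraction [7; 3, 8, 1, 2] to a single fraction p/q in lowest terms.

593/81

Using pₖ = aₖpₖ₋₁ + pₖ₋₂ and qₖ = aₖqₖ₋₁ + qₖ₋₂:
  k=0: a=7, p=7, q=1
  k=1: a=3, p=22, q=3
  k=2: a=8, p=183, q=25
  k=3: a=1, p=205, q=28
  k=4: a=2, p=593, q=81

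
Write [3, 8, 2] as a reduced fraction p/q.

Fold from the inside: start with 2/1.
  8 + 1/2 = 17/2
  3 + 2/17 = 53/17

53/17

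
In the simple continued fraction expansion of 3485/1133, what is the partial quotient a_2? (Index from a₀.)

5

3485 = 3·1133 + 86   →  a_0 = 3
1133 = 13·86 + 15   →  a_1 = 13
86 = 5·15 + 11   →  a_2 = 5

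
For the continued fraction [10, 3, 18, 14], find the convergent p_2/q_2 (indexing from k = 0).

Using pₖ = aₖpₖ₋₁ + pₖ₋₂, qₖ = aₖqₖ₋₁ + qₖ₋₂ (with p₋₁=1, p₋₂=0, q₋₁=0, q₋₂=1):
  k=0: a=10, p=10, q=1
  k=1: a=3, p=31, q=3
  k=2: a=18, p=568, q=55

568/55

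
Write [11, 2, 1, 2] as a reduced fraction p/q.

91/8

Fold from the inside: start with 2/1.
  1 + 1/2 = 3/2
  2 + 2/3 = 8/3
  11 + 3/8 = 91/8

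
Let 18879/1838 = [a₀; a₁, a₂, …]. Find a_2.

1

18879 = 10·1838 + 499   →  a_0 = 10
1838 = 3·499 + 341   →  a_1 = 3
499 = 1·341 + 158   →  a_2 = 1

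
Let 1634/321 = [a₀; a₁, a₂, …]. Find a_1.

1634 = 5·321 + 29   →  a_0 = 5
321 = 11·29 + 2   →  a_1 = 11

11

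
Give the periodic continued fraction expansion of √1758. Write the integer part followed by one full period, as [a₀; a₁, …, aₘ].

a₀ = ⌊√1758⌋ = 41.
With m₀=0, d₀=1 and mₖ₊₁ = dₖaₖ − mₖ, dₖ₊₁ = (n − mₖ₊₁²)/dₖ, aₖ₊₁ = ⌊(a₀+mₖ₊₁)/dₖ₊₁⌋:
  k=1: m=41, d=77, a=1
  k=2: m=36, d=6, a=12
  k=3: m=36, d=77, a=1
  k=4: m=41, d=1, a=82
d=1 and a=2a₀=82 at k=4, so the next step gives (m, d) = (41, 77) again — its k=1 value — and the period has length 4.

[41; 1, 12, 1, 82]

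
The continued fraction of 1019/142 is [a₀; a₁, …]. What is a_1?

5

1019 = 7·142 + 25   →  a_0 = 7
142 = 5·25 + 17   →  a_1 = 5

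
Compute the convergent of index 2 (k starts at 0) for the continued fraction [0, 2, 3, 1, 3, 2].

Using pₖ = aₖpₖ₋₁ + pₖ₋₂, qₖ = aₖqₖ₋₁ + qₖ₋₂ (with p₋₁=1, p₋₂=0, q₋₁=0, q₋₂=1):
  k=0: a=0, p=0, q=1
  k=1: a=2, p=1, q=2
  k=2: a=3, p=3, q=7

3/7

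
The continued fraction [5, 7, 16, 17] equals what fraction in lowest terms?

9913/1928

Fold from the inside: start with 17/1.
  16 + 1/17 = 273/17
  7 + 17/273 = 1928/273
  5 + 273/1928 = 9913/1928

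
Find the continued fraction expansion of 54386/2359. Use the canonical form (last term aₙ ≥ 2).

[23; 18, 3, 2, 18]

54386 = 23·2359 + 129
2359 = 18·129 + 37
129 = 3·37 + 18
37 = 2·18 + 1
18 = 18·1 + 0  (stop)
So 54386/2359 = [23; 18, 3, 2, 18].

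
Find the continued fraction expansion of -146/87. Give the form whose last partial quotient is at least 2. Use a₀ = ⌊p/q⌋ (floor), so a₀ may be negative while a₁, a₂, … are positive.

-146 = -2*87 + 28
87 = 3*28 + 3
28 = 9*3 + 1
3 = 3*1 + 0  (stop)
So -146/87 = [-2; 3, 9, 3].

[-2; 3, 9, 3]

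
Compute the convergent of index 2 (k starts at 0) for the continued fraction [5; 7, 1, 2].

41/8

Using pₖ = aₖpₖ₋₁ + pₖ₋₂, qₖ = aₖqₖ₋₁ + qₖ₋₂ (with p₋₁=1, p₋₂=0, q₋₁=0, q₋₂=1):
  k=0: a=5, p=5, q=1
  k=1: a=7, p=36, q=7
  k=2: a=1, p=41, q=8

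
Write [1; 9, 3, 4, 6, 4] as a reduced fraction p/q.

Fold from the inside: start with 4/1.
  6 + 1/4 = 25/4
  4 + 4/25 = 104/25
  3 + 25/104 = 337/104
  9 + 104/337 = 3137/337
  1 + 337/3137 = 3474/3137

3474/3137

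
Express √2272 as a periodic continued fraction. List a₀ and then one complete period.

a₀ = ⌊√2272⌋ = 47.
With m₀=0, d₀=1 and mₖ₊₁ = dₖaₖ − mₖ, dₖ₊₁ = (n − mₖ₊₁²)/dₖ, aₖ₊₁ = ⌊(a₀+mₖ₊₁)/dₖ₊₁⌋:
  k=1: m=47, d=63, a=1
  k=2: m=16, d=32, a=1
  k=3: m=16, d=63, a=1
  k=4: m=47, d=1, a=94
d=1 and a=2a₀=94 at k=4, so the next step gives (m, d) = (47, 63) again — its k=1 value — and the period has length 4.

[47; 1, 1, 1, 94]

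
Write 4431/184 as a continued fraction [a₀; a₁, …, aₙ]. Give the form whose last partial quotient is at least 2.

[24; 12, 3, 1, 3]

4431 = 24×184 + 15
184 = 12×15 + 4
15 = 3×4 + 3
4 = 1×3 + 1
3 = 3×1 + 0  (stop)
So 4431/184 = [24; 12, 3, 1, 3].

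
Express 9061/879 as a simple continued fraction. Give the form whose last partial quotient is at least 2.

[10; 3, 4, 9, 2, 3]

9061 = 10*879 + 271
879 = 3*271 + 66
271 = 4*66 + 7
66 = 9*7 + 3
7 = 2*3 + 1
3 = 3*1 + 0  (stop)
So 9061/879 = [10; 3, 4, 9, 2, 3].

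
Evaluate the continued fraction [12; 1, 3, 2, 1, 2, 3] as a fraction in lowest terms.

Using pₖ = aₖpₖ₋₁ + pₖ₋₂ and qₖ = aₖqₖ₋₁ + qₖ₋₂:
  k=0: a=12, p=12, q=1
  k=1: a=1, p=13, q=1
  k=2: a=3, p=51, q=4
  k=3: a=2, p=115, q=9
  k=4: a=1, p=166, q=13
  k=5: a=2, p=447, q=35
  k=6: a=3, p=1507, q=118

1507/118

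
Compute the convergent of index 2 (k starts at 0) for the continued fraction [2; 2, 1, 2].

Using pₖ = aₖpₖ₋₁ + pₖ₋₂, qₖ = aₖqₖ₋₁ + qₖ₋₂ (with p₋₁=1, p₋₂=0, q₋₁=0, q₋₂=1):
  k=0: a=2, p=2, q=1
  k=1: a=2, p=5, q=2
  k=2: a=1, p=7, q=3

7/3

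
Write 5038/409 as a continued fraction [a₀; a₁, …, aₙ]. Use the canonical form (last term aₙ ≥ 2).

5038 = 12×409 + 130
409 = 3×130 + 19
130 = 6×19 + 16
19 = 1×16 + 3
16 = 5×3 + 1
3 = 3×1 + 0  (stop)
So 5038/409 = [12; 3, 6, 1, 5, 3].

[12; 3, 6, 1, 5, 3]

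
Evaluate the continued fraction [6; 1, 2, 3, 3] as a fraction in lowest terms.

Using pₖ = aₖpₖ₋₁ + pₖ₋₂ and qₖ = aₖqₖ₋₁ + qₖ₋₂:
  k=0: a=6, p=6, q=1
  k=1: a=1, p=7, q=1
  k=2: a=2, p=20, q=3
  k=3: a=3, p=67, q=10
  k=4: a=3, p=221, q=33

221/33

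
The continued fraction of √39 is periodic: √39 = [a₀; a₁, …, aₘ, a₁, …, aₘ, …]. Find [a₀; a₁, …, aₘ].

[6; 4, 12]

a₀ = ⌊√39⌋ = 6.
With m₀=0, d₀=1 and mₖ₊₁ = dₖaₖ − mₖ, dₖ₊₁ = (n − mₖ₊₁²)/dₖ, aₖ₊₁ = ⌊(a₀+mₖ₊₁)/dₖ₊₁⌋:
  k=1: m=6, d=3, a=4
  k=2: m=6, d=1, a=12
d=1 and a=2a₀=12 at k=2, so the next step gives (m, d) = (6, 3) again — its k=1 value — and the period has length 2.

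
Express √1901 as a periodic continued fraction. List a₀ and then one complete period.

a₀ = ⌊√1901⌋ = 43.
With m₀=0, d₀=1 and mₖ₊₁ = dₖaₖ − mₖ, dₖ₊₁ = (n − mₖ₊₁²)/dₖ, aₖ₊₁ = ⌊(a₀+mₖ₊₁)/dₖ₊₁⌋:
  k=1: m=43, d=52, a=1
  k=2: m=9, d=35, a=1
  k=3: m=26, d=35, a=1
  k=4: m=9, d=52, a=1
  k=5: m=43, d=1, a=86
d=1 and a=2a₀=86 at k=5, so the next step gives (m, d) = (43, 52) again — its k=1 value — and the period has length 5.

[43; 1, 1, 1, 1, 86]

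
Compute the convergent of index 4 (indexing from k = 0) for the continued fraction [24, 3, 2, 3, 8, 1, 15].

4834/199

Using pₖ = aₖpₖ₋₁ + pₖ₋₂, qₖ = aₖqₖ₋₁ + qₖ₋₂ (with p₋₁=1, p₋₂=0, q₋₁=0, q₋₂=1):
  k=0: a=24, p=24, q=1
  k=1: a=3, p=73, q=3
  k=2: a=2, p=170, q=7
  k=3: a=3, p=583, q=24
  k=4: a=8, p=4834, q=199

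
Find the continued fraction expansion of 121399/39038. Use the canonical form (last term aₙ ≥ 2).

121399 = 3*39038 + 4285
39038 = 9*4285 + 473
4285 = 9*473 + 28
473 = 16*28 + 25
28 = 1*25 + 3
25 = 8*3 + 1
3 = 3*1 + 0  (stop)
So 121399/39038 = [3; 9, 9, 16, 1, 8, 3].

[3; 9, 9, 16, 1, 8, 3]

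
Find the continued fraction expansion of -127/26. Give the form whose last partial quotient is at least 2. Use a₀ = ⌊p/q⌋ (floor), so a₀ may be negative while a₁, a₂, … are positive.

[-5; 8, 1, 2]

-127 = -5*26 + 3
26 = 8*3 + 2
3 = 1*2 + 1
2 = 2*1 + 0  (stop)
So -127/26 = [-5; 8, 1, 2].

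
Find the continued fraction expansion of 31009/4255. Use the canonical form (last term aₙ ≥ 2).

[7; 3, 2, 10, 19, 3]

31009 = 7×4255 + 1224
4255 = 3×1224 + 583
1224 = 2×583 + 58
583 = 10×58 + 3
58 = 19×3 + 1
3 = 3×1 + 0  (stop)
So 31009/4255 = [7; 3, 2, 10, 19, 3].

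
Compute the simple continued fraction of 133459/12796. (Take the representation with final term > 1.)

133459 = 10×12796 + 5499
12796 = 2×5499 + 1798
5499 = 3×1798 + 105
1798 = 17×105 + 13
105 = 8×13 + 1
13 = 13×1 + 0  (stop)
So 133459/12796 = [10; 2, 3, 17, 8, 13].

[10; 2, 3, 17, 8, 13]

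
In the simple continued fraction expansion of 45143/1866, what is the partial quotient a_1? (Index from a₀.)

45143 = 24·1866 + 359   →  a_0 = 24
1866 = 5·359 + 71   →  a_1 = 5

5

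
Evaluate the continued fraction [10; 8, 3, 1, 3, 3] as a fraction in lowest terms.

4099/405

Using pₖ = aₖpₖ₋₁ + pₖ₋₂ and qₖ = aₖqₖ₋₁ + qₖ₋₂:
  k=0: a=10, p=10, q=1
  k=1: a=8, p=81, q=8
  k=2: a=3, p=253, q=25
  k=3: a=1, p=334, q=33
  k=4: a=3, p=1255, q=124
  k=5: a=3, p=4099, q=405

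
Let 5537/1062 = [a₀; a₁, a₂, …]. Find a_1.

4

5537 = 5·1062 + 227   →  a_0 = 5
1062 = 4·227 + 154   →  a_1 = 4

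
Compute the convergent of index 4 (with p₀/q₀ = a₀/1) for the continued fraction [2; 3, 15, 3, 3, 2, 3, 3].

1091/469

Using pₖ = aₖpₖ₋₁ + pₖ₋₂, qₖ = aₖqₖ₋₁ + qₖ₋₂ (with p₋₁=1, p₋₂=0, q₋₁=0, q₋₂=1):
  k=0: a=2, p=2, q=1
  k=1: a=3, p=7, q=3
  k=2: a=15, p=107, q=46
  k=3: a=3, p=328, q=141
  k=4: a=3, p=1091, q=469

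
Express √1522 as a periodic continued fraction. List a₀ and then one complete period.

a₀ = ⌊√1522⌋ = 39.
With m₀=0, d₀=1 and mₖ₊₁ = dₖaₖ − mₖ, dₖ₊₁ = (n − mₖ₊₁²)/dₖ, aₖ₊₁ = ⌊(a₀+mₖ₊₁)/dₖ₊₁⌋:
  k=1: m=39, d=1, a=78
d=1 and a=2a₀=78 at k=1, so the next step gives (m, d) = (39, 1) again — its k=1 value — and the period has length 1.

[39; 78]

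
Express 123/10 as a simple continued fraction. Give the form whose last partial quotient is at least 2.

[12; 3, 3]

123 = 12×10 + 3
10 = 3×3 + 1
3 = 3×1 + 0  (stop)
So 123/10 = [12; 3, 3].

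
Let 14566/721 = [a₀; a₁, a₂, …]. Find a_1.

14566 = 20·721 + 146   →  a_0 = 20
721 = 4·146 + 137   →  a_1 = 4

4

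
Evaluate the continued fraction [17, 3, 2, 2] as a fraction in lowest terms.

294/17

Fold from the inside: start with 2/1.
  2 + 1/2 = 5/2
  3 + 2/5 = 17/5
  17 + 5/17 = 294/17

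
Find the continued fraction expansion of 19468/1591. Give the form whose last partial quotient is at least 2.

[12; 4, 4, 3, 9, 3]

19468 = 12×1591 + 376
1591 = 4×376 + 87
376 = 4×87 + 28
87 = 3×28 + 3
28 = 9×3 + 1
3 = 3×1 + 0  (stop)
So 19468/1591 = [12; 4, 4, 3, 9, 3].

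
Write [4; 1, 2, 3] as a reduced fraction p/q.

47/10

Using pₖ = aₖpₖ₋₁ + pₖ₋₂ and qₖ = aₖqₖ₋₁ + qₖ₋₂:
  k=0: a=4, p=4, q=1
  k=1: a=1, p=5, q=1
  k=2: a=2, p=14, q=3
  k=3: a=3, p=47, q=10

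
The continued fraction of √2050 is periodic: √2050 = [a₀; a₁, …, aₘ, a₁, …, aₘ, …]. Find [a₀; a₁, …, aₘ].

[45; 3, 1, 1, 1, 1, 3, 90]

a₀ = ⌊√2050⌋ = 45.
With m₀=0, d₀=1 and mₖ₊₁ = dₖaₖ − mₖ, dₖ₊₁ = (n − mₖ₊₁²)/dₖ, aₖ₊₁ = ⌊(a₀+mₖ₊₁)/dₖ₊₁⌋:
  k=1: m=45, d=25, a=3
  k=2: m=30, d=46, a=1
  k=3: m=16, d=39, a=1
  k=4: m=23, d=39, a=1
  k=5: m=16, d=46, a=1
  k=6: m=30, d=25, a=3
  k=7: m=45, d=1, a=90
d=1 and a=2a₀=90 at k=7, so the next step gives (m, d) = (45, 25) again — its k=1 value — and the period has length 7.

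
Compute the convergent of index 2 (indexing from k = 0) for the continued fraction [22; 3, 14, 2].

960/43

Using pₖ = aₖpₖ₋₁ + pₖ₋₂, qₖ = aₖqₖ₋₁ + qₖ₋₂ (with p₋₁=1, p₋₂=0, q₋₁=0, q₋₂=1):
  k=0: a=22, p=22, q=1
  k=1: a=3, p=67, q=3
  k=2: a=14, p=960, q=43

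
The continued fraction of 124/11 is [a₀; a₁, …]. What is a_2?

124 = 11·11 + 3   →  a_0 = 11
11 = 3·3 + 2   →  a_1 = 3
3 = 1·2 + 1   →  a_2 = 1

1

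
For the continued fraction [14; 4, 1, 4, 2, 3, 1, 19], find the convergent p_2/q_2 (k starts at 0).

Using pₖ = aₖpₖ₋₁ + pₖ₋₂, qₖ = aₖqₖ₋₁ + qₖ₋₂ (with p₋₁=1, p₋₂=0, q₋₁=0, q₋₂=1):
  k=0: a=14, p=14, q=1
  k=1: a=4, p=57, q=4
  k=2: a=1, p=71, q=5

71/5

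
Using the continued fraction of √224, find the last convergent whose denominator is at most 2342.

13455/899

√224 = [14; 1, 28, …] (period length 2).
Convergents:
  p_0/q_0 = 14/1
  p_1/q_1 = 15/1
  p_2/q_2 = 434/29
  p_3/q_3 = 449/30
  p_4/q_4 = 13006/869
  p_5/q_5 = 13455/899
  p_6/q_6 = 389746/26041
q_5 = 899 ≤ 2342 < 26041 = q_6, so the answer is 13455/899.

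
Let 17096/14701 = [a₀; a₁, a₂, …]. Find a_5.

9

17096 = 1·14701 + 2395   →  a_0 = 1
14701 = 6·2395 + 331   →  a_1 = 6
2395 = 7·331 + 78   →  a_2 = 7
331 = 4·78 + 19   →  a_3 = 4
78 = 4·19 + 2   →  a_4 = 4
19 = 9·2 + 1   →  a_5 = 9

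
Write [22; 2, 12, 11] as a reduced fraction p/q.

Using pₖ = aₖpₖ₋₁ + pₖ₋₂ and qₖ = aₖqₖ₋₁ + qₖ₋₂:
  k=0: a=22, p=22, q=1
  k=1: a=2, p=45, q=2
  k=2: a=12, p=562, q=25
  k=3: a=11, p=6227, q=277

6227/277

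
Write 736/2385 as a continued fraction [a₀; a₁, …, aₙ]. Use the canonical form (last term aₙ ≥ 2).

736 = 0*2385 + 736
2385 = 3*736 + 177
736 = 4*177 + 28
177 = 6*28 + 9
28 = 3*9 + 1
9 = 9*1 + 0  (stop)
So 736/2385 = [0; 3, 4, 6, 3, 9].

[0; 3, 4, 6, 3, 9]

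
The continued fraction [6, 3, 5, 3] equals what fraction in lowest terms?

322/51

Using pₖ = aₖpₖ₋₁ + pₖ₋₂ and qₖ = aₖqₖ₋₁ + qₖ₋₂:
  k=0: a=6, p=6, q=1
  k=1: a=3, p=19, q=3
  k=2: a=5, p=101, q=16
  k=3: a=3, p=322, q=51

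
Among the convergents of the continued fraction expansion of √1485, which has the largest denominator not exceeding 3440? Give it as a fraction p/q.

√1485 = [38; 1, 1, 6, 1, 1, 76, …] (period length 6).
Convergents:
  p_0/q_0 = 38/1
  p_1/q_1 = 39/1
  p_2/q_2 = 77/2
  p_3/q_3 = 501/13
  p_4/q_4 = 578/15
  p_5/q_5 = 1079/28
  p_6/q_6 = 82582/2143
  p_7/q_7 = 83661/2171
  p_8/q_8 = 166243/4314
q_7 = 2171 ≤ 3440 < 4314 = q_8, so the answer is 83661/2171.

83661/2171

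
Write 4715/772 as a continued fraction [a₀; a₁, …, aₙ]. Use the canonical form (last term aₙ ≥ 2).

[6; 9, 3, 3, 8]

4715 = 6·772 + 83
772 = 9·83 + 25
83 = 3·25 + 8
25 = 3·8 + 1
8 = 8·1 + 0  (stop)
So 4715/772 = [6; 9, 3, 3, 8].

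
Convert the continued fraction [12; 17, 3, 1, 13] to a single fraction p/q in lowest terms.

Using pₖ = aₖpₖ₋₁ + pₖ₋₂ and qₖ = aₖqₖ₋₁ + qₖ₋₂:
  k=0: a=12, p=12, q=1
  k=1: a=17, p=205, q=17
  k=2: a=3, p=627, q=52
  k=3: a=1, p=832, q=69
  k=4: a=13, p=11443, q=949

11443/949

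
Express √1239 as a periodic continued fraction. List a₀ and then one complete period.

a₀ = ⌊√1239⌋ = 35.

[35; 5, 70]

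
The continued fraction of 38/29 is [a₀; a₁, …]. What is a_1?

38 = 1·29 + 9   →  a_0 = 1
29 = 3·9 + 2   →  a_1 = 3

3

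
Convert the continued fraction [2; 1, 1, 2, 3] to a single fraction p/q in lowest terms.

44/17

Using pₖ = aₖpₖ₋₁ + pₖ₋₂ and qₖ = aₖqₖ₋₁ + qₖ₋₂:
  k=0: a=2, p=2, q=1
  k=1: a=1, p=3, q=1
  k=2: a=1, p=5, q=2
  k=3: a=2, p=13, q=5
  k=4: a=3, p=44, q=17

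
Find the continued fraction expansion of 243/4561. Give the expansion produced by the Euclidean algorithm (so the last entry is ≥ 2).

[0; 18, 1, 3, 2, 1, 18]

243 = 0×4561 + 243
4561 = 18×243 + 187
243 = 1×187 + 56
187 = 3×56 + 19
56 = 2×19 + 18
19 = 1×18 + 1
18 = 18×1 + 0  (stop)
So 243/4561 = [0; 18, 1, 3, 2, 1, 18].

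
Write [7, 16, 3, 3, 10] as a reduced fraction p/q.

11856/1679

Using pₖ = aₖpₖ₋₁ + pₖ₋₂ and qₖ = aₖqₖ₋₁ + qₖ₋₂:
  k=0: a=7, p=7, q=1
  k=1: a=16, p=113, q=16
  k=2: a=3, p=346, q=49
  k=3: a=3, p=1151, q=163
  k=4: a=10, p=11856, q=1679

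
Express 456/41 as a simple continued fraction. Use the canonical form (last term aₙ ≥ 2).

[11; 8, 5]

456 = 11·41 + 5
41 = 8·5 + 1
5 = 5·1 + 0  (stop)
So 456/41 = [11; 8, 5].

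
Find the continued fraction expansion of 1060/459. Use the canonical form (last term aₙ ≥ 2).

1060 = 2*459 + 142
459 = 3*142 + 33
142 = 4*33 + 10
33 = 3*10 + 3
10 = 3*3 + 1
3 = 3*1 + 0  (stop)
So 1060/459 = [2; 3, 4, 3, 3, 3].

[2; 3, 4, 3, 3, 3]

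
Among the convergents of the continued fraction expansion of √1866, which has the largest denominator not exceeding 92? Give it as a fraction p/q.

√1866 = [43; 5, 14, 5, 86, …] (period length 4).
Convergents:
  p_0/q_0 = 43/1
  p_1/q_1 = 216/5
  p_2/q_2 = 3067/71
  p_3/q_3 = 15551/360
q_2 = 71 ≤ 92 < 360 = q_3, so the answer is 3067/71.

3067/71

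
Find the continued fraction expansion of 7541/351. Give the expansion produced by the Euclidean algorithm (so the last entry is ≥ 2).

7541 = 21×351 + 170
351 = 2×170 + 11
170 = 15×11 + 5
11 = 2×5 + 1
5 = 5×1 + 0  (stop)
So 7541/351 = [21; 2, 15, 2, 5].

[21; 2, 15, 2, 5]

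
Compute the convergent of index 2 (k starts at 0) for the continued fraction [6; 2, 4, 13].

Using pₖ = aₖpₖ₋₁ + pₖ₋₂, qₖ = aₖqₖ₋₁ + qₖ₋₂ (with p₋₁=1, p₋₂=0, q₋₁=0, q₋₂=1):
  k=0: a=6, p=6, q=1
  k=1: a=2, p=13, q=2
  k=2: a=4, p=58, q=9

58/9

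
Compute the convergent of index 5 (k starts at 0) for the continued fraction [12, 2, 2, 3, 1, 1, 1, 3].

Using pₖ = aₖpₖ₋₁ + pₖ₋₂, qₖ = aₖqₖ₋₁ + qₖ₋₂ (with p₋₁=1, p₋₂=0, q₋₁=0, q₋₂=1):
  k=0: a=12, p=12, q=1
  k=1: a=2, p=25, q=2
  k=2: a=2, p=62, q=5
  k=3: a=3, p=211, q=17
  k=4: a=1, p=273, q=22
  k=5: a=1, p=484, q=39

484/39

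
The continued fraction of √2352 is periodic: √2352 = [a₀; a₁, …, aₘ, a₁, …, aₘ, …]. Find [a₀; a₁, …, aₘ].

[48; 2, 96]

a₀ = ⌊√2352⌋ = 48.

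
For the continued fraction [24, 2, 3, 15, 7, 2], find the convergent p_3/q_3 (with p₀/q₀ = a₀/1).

Using pₖ = aₖpₖ₋₁ + pₖ₋₂, qₖ = aₖqₖ₋₁ + qₖ₋₂ (with p₋₁=1, p₋₂=0, q₋₁=0, q₋₂=1):
  k=0: a=24, p=24, q=1
  k=1: a=2, p=49, q=2
  k=2: a=3, p=171, q=7
  k=3: a=15, p=2614, q=107

2614/107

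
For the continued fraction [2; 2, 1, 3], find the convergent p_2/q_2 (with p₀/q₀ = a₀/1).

Using pₖ = aₖpₖ₋₁ + pₖ₋₂, qₖ = aₖqₖ₋₁ + qₖ₋₂ (with p₋₁=1, p₋₂=0, q₋₁=0, q₋₂=1):
  k=0: a=2, p=2, q=1
  k=1: a=2, p=5, q=2
  k=2: a=1, p=7, q=3

7/3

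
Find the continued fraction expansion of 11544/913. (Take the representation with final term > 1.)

[12; 1, 1, 1, 4, 4, 7, 2]

11544 = 12*913 + 588
913 = 1*588 + 325
588 = 1*325 + 263
325 = 1*263 + 62
263 = 4*62 + 15
62 = 4*15 + 2
15 = 7*2 + 1
2 = 2*1 + 0  (stop)
So 11544/913 = [12; 1, 1, 1, 4, 4, 7, 2].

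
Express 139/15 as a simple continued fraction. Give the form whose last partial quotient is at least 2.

139 = 9·15 + 4
15 = 3·4 + 3
4 = 1·3 + 1
3 = 3·1 + 0  (stop)
So 139/15 = [9; 3, 1, 3].

[9; 3, 1, 3]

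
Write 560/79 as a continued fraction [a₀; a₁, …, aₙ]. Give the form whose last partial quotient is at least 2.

[7; 11, 3, 2]

560 = 7×79 + 7
79 = 11×7 + 2
7 = 3×2 + 1
2 = 2×1 + 0  (stop)
So 560/79 = [7; 11, 3, 2].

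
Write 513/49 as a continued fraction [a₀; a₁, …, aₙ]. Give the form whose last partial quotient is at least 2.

[10; 2, 7, 1, 2]

513 = 10*49 + 23
49 = 2*23 + 3
23 = 7*3 + 2
3 = 1*2 + 1
2 = 2*1 + 0  (stop)
So 513/49 = [10; 2, 7, 1, 2].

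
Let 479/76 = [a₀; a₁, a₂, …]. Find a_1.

3

479 = 6·76 + 23   →  a_0 = 6
76 = 3·23 + 7   →  a_1 = 3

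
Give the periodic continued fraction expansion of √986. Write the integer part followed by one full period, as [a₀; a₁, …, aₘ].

[31; 2, 2, 62]

a₀ = ⌊√986⌋ = 31.
With m₀=0, d₀=1 and mₖ₊₁ = dₖaₖ − mₖ, dₖ₊₁ = (n − mₖ₊₁²)/dₖ, aₖ₊₁ = ⌊(a₀+mₖ₊₁)/dₖ₊₁⌋:
  k=1: m=31, d=25, a=2
  k=2: m=19, d=25, a=2
  k=3: m=31, d=1, a=62
d=1 and a=2a₀=62 at k=3, so the next step gives (m, d) = (31, 25) again — its k=1 value — and the period has length 3.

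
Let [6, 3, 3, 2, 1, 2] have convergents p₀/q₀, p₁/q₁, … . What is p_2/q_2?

63/10

Using pₖ = aₖpₖ₋₁ + pₖ₋₂, qₖ = aₖqₖ₋₁ + qₖ₋₂ (with p₋₁=1, p₋₂=0, q₋₁=0, q₋₂=1):
  k=0: a=6, p=6, q=1
  k=1: a=3, p=19, q=3
  k=2: a=3, p=63, q=10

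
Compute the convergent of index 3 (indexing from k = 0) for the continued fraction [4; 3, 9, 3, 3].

Using pₖ = aₖpₖ₋₁ + pₖ₋₂, qₖ = aₖqₖ₋₁ + qₖ₋₂ (with p₋₁=1, p₋₂=0, q₋₁=0, q₋₂=1):
  k=0: a=4, p=4, q=1
  k=1: a=3, p=13, q=3
  k=2: a=9, p=121, q=28
  k=3: a=3, p=376, q=87

376/87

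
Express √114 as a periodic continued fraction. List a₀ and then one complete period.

a₀ = ⌊√114⌋ = 10.
With m₀=0, d₀=1 and mₖ₊₁ = dₖaₖ − mₖ, dₖ₊₁ = (n − mₖ₊₁²)/dₖ, aₖ₊₁ = ⌊(a₀+mₖ₊₁)/dₖ₊₁⌋:
  k=1: m=10, d=14, a=1
  k=2: m=4, d=7, a=2
  k=3: m=10, d=2, a=10
  k=4: m=10, d=7, a=2
  k=5: m=4, d=14, a=1
  k=6: m=10, d=1, a=20
d=1 and a=2a₀=20 at k=6, so the next step gives (m, d) = (10, 14) again — its k=1 value — and the period has length 6.

[10; 1, 2, 10, 2, 1, 20]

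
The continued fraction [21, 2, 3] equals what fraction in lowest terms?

150/7

Fold from the inside: start with 3/1.
  2 + 1/3 = 7/3
  21 + 3/7 = 150/7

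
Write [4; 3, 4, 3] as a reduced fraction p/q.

181/42

Fold from the inside: start with 3/1.
  4 + 1/3 = 13/3
  3 + 3/13 = 42/13
  4 + 13/42 = 181/42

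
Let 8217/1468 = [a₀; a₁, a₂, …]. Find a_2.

1

8217 = 5·1468 + 877   →  a_0 = 5
1468 = 1·877 + 591   →  a_1 = 1
877 = 1·591 + 286   →  a_2 = 1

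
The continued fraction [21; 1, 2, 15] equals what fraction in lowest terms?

997/46

Fold from the inside: start with 15/1.
  2 + 1/15 = 31/15
  1 + 15/31 = 46/31
  21 + 31/46 = 997/46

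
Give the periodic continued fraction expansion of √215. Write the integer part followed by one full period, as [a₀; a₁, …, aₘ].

a₀ = ⌊√215⌋ = 14.
With m₀=0, d₀=1 and mₖ₊₁ = dₖaₖ − mₖ, dₖ₊₁ = (n − mₖ₊₁²)/dₖ, aₖ₊₁ = ⌊(a₀+mₖ₊₁)/dₖ₊₁⌋:
  k=1: m=14, d=19, a=1
  k=2: m=5, d=10, a=1
  k=3: m=5, d=19, a=1
  k=4: m=14, d=1, a=28
d=1 and a=2a₀=28 at k=4, so the next step gives (m, d) = (14, 19) again — its k=1 value — and the period has length 4.

[14; 1, 1, 1, 28]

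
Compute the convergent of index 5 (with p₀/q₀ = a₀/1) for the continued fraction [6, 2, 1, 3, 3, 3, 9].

Using pₖ = aₖpₖ₋₁ + pₖ₋₂, qₖ = aₖqₖ₋₁ + qₖ₋₂ (with p₋₁=1, p₋₂=0, q₋₁=0, q₋₂=1):
  k=0: a=6, p=6, q=1
  k=1: a=2, p=13, q=2
  k=2: a=1, p=19, q=3
  k=3: a=3, p=70, q=11
  k=4: a=3, p=229, q=36
  k=5: a=3, p=757, q=119

757/119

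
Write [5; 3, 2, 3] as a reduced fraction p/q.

127/24

Fold from the inside: start with 3/1.
  2 + 1/3 = 7/3
  3 + 3/7 = 24/7
  5 + 7/24 = 127/24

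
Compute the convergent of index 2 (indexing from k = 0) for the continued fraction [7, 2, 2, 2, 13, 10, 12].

Using pₖ = aₖpₖ₋₁ + pₖ₋₂, qₖ = aₖqₖ₋₁ + qₖ₋₂ (with p₋₁=1, p₋₂=0, q₋₁=0, q₋₂=1):
  k=0: a=7, p=7, q=1
  k=1: a=2, p=15, q=2
  k=2: a=2, p=37, q=5

37/5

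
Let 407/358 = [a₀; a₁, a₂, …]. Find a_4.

407 = 1·358 + 49   →  a_0 = 1
358 = 7·49 + 15   →  a_1 = 7
49 = 3·15 + 4   →  a_2 = 3
15 = 3·4 + 3   →  a_3 = 3
4 = 1·3 + 1   →  a_4 = 1

1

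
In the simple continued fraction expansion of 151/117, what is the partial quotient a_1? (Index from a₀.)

3

151 = 1·117 + 34   →  a_0 = 1
117 = 3·34 + 15   →  a_1 = 3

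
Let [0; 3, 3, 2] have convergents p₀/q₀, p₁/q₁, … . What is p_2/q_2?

3/10

Using pₖ = aₖpₖ₋₁ + pₖ₋₂, qₖ = aₖqₖ₋₁ + qₖ₋₂ (with p₋₁=1, p₋₂=0, q₋₁=0, q₋₂=1):
  k=0: a=0, p=0, q=1
  k=1: a=3, p=1, q=3
  k=2: a=3, p=3, q=10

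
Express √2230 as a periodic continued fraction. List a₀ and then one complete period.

[47; 4, 2, 18, 2, 4, 94]

a₀ = ⌊√2230⌋ = 47.
With m₀=0, d₀=1 and mₖ₊₁ = dₖaₖ − mₖ, dₖ₊₁ = (n − mₖ₊₁²)/dₖ, aₖ₊₁ = ⌊(a₀+mₖ₊₁)/dₖ₊₁⌋:
  k=1: m=47, d=21, a=4
  k=2: m=37, d=41, a=2
  k=3: m=45, d=5, a=18
  k=4: m=45, d=41, a=2
  k=5: m=37, d=21, a=4
  k=6: m=47, d=1, a=94
d=1 and a=2a₀=94 at k=6, so the next step gives (m, d) = (47, 21) again — its k=1 value — and the period has length 6.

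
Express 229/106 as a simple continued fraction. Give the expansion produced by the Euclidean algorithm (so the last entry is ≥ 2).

229 = 2*106 + 17
106 = 6*17 + 4
17 = 4*4 + 1
4 = 4*1 + 0  (stop)
So 229/106 = [2; 6, 4, 4].

[2; 6, 4, 4]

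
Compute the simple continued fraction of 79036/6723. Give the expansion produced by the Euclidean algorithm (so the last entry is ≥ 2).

79036 = 11×6723 + 5083
6723 = 1×5083 + 1640
5083 = 3×1640 + 163
1640 = 10×163 + 10
163 = 16×10 + 3
10 = 3×3 + 1
3 = 3×1 + 0  (stop)
So 79036/6723 = [11; 1, 3, 10, 16, 3, 3].

[11; 1, 3, 10, 16, 3, 3]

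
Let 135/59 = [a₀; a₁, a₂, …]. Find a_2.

2

135 = 2·59 + 17   →  a_0 = 2
59 = 3·17 + 8   →  a_1 = 3
17 = 2·8 + 1   →  a_2 = 2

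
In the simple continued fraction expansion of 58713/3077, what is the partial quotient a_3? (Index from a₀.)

58713 = 19·3077 + 250   →  a_0 = 19
3077 = 12·250 + 77   →  a_1 = 12
250 = 3·77 + 19   →  a_2 = 3
77 = 4·19 + 1   →  a_3 = 4

4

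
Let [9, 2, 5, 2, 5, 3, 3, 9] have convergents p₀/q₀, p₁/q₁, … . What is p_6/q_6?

Using pₖ = aₖpₖ₋₁ + pₖ₋₂, qₖ = aₖqₖ₋₁ + qₖ₋₂ (with p₋₁=1, p₋₂=0, q₋₁=0, q₋₂=1):
  k=0: a=9, p=9, q=1
  k=1: a=2, p=19, q=2
  k=2: a=5, p=104, q=11
  k=3: a=2, p=227, q=24
  k=4: a=5, p=1239, q=131
  k=5: a=3, p=3944, q=417
  k=6: a=3, p=13071, q=1382

13071/1382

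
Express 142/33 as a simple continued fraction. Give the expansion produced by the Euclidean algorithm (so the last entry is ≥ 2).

142 = 4·33 + 10
33 = 3·10 + 3
10 = 3·3 + 1
3 = 3·1 + 0  (stop)
So 142/33 = [4; 3, 3, 3].

[4; 3, 3, 3]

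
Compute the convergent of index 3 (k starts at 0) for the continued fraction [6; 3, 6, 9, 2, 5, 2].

1099/174

Using pₖ = aₖpₖ₋₁ + pₖ₋₂, qₖ = aₖqₖ₋₁ + qₖ₋₂ (with p₋₁=1, p₋₂=0, q₋₁=0, q₋₂=1):
  k=0: a=6, p=6, q=1
  k=1: a=3, p=19, q=3
  k=2: a=6, p=120, q=19
  k=3: a=9, p=1099, q=174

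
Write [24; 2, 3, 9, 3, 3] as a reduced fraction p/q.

Fold from the inside: start with 3/1.
  3 + 1/3 = 10/3
  9 + 3/10 = 93/10
  3 + 10/93 = 289/93
  2 + 93/289 = 671/289
  24 + 289/671 = 16393/671

16393/671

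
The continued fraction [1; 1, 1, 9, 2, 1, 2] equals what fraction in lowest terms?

241/158

Fold from the inside: start with 2/1.
  1 + 1/2 = 3/2
  2 + 2/3 = 8/3
  9 + 3/8 = 75/8
  1 + 8/75 = 83/75
  1 + 75/83 = 158/83
  1 + 83/158 = 241/158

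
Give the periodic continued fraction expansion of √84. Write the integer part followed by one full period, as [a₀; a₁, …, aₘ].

a₀ = ⌊√84⌋ = 9.
With m₀=0, d₀=1 and mₖ₊₁ = dₖaₖ − mₖ, dₖ₊₁ = (n − mₖ₊₁²)/dₖ, aₖ₊₁ = ⌊(a₀+mₖ₊₁)/dₖ₊₁⌋:
  k=1: m=9, d=3, a=6
  k=2: m=9, d=1, a=18
d=1 and a=2a₀=18 at k=2, so the next step gives (m, d) = (9, 3) again — its k=1 value — and the period has length 2.

[9; 6, 18]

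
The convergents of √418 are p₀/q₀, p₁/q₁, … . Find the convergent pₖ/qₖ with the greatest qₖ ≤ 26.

184/9

√418 = [20; 2, 4, 20, 4, 2, 40, …] (period length 6).
Convergents:
  p_0/q_0 = 20/1
  p_1/q_1 = 41/2
  p_2/q_2 = 184/9
  p_3/q_3 = 3721/182
q_2 = 9 ≤ 26 < 182 = q_3, so the answer is 184/9.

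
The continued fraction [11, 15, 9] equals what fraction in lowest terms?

1505/136

Using pₖ = aₖpₖ₋₁ + pₖ₋₂ and qₖ = aₖqₖ₋₁ + qₖ₋₂:
  k=0: a=11, p=11, q=1
  k=1: a=15, p=166, q=15
  k=2: a=9, p=1505, q=136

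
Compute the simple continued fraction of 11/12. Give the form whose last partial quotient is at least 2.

11 = 0×12 + 11
12 = 1×11 + 1
11 = 11×1 + 0  (stop)
So 11/12 = [0; 1, 11].

[0; 1, 11]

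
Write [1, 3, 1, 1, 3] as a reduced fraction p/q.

32/25

Fold from the inside: start with 3/1.
  1 + 1/3 = 4/3
  1 + 3/4 = 7/4
  3 + 4/7 = 25/7
  1 + 7/25 = 32/25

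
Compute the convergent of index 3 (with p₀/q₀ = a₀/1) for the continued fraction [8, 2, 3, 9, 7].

Using pₖ = aₖpₖ₋₁ + pₖ₋₂, qₖ = aₖqₖ₋₁ + qₖ₋₂ (with p₋₁=1, p₋₂=0, q₋₁=0, q₋₂=1):
  k=0: a=8, p=8, q=1
  k=1: a=2, p=17, q=2
  k=2: a=3, p=59, q=7
  k=3: a=9, p=548, q=65

548/65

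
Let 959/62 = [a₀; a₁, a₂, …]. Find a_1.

2

959 = 15·62 + 29   →  a_0 = 15
62 = 2·29 + 4   →  a_1 = 2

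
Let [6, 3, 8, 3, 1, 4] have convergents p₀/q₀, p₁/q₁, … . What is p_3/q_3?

493/78

Using pₖ = aₖpₖ₋₁ + pₖ₋₂, qₖ = aₖqₖ₋₁ + qₖ₋₂ (with p₋₁=1, p₋₂=0, q₋₁=0, q₋₂=1):
  k=0: a=6, p=6, q=1
  k=1: a=3, p=19, q=3
  k=2: a=8, p=158, q=25
  k=3: a=3, p=493, q=78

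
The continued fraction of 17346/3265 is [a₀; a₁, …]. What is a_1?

3

17346 = 5·3265 + 1021   →  a_0 = 5
3265 = 3·1021 + 202   →  a_1 = 3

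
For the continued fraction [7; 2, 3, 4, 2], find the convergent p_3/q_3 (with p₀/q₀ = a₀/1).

Using pₖ = aₖpₖ₋₁ + pₖ₋₂, qₖ = aₖqₖ₋₁ + qₖ₋₂ (with p₋₁=1, p₋₂=0, q₋₁=0, q₋₂=1):
  k=0: a=7, p=7, q=1
  k=1: a=2, p=15, q=2
  k=2: a=3, p=52, q=7
  k=3: a=4, p=223, q=30

223/30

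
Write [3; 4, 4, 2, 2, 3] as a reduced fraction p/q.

Using pₖ = aₖpₖ₋₁ + pₖ₋₂ and qₖ = aₖqₖ₋₁ + qₖ₋₂:
  k=0: a=3, p=3, q=1
  k=1: a=4, p=13, q=4
  k=2: a=4, p=55, q=17
  k=3: a=2, p=123, q=38
  k=4: a=2, p=301, q=93
  k=5: a=3, p=1026, q=317

1026/317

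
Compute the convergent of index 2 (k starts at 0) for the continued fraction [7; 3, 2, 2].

51/7

Using pₖ = aₖpₖ₋₁ + pₖ₋₂, qₖ = aₖqₖ₋₁ + qₖ₋₂ (with p₋₁=1, p₋₂=0, q₋₁=0, q₋₂=1):
  k=0: a=7, p=7, q=1
  k=1: a=3, p=22, q=3
  k=2: a=2, p=51, q=7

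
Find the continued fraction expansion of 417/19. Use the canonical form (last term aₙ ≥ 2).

417 = 21×19 + 18
19 = 1×18 + 1
18 = 18×1 + 0  (stop)
So 417/19 = [21; 1, 18].

[21; 1, 18]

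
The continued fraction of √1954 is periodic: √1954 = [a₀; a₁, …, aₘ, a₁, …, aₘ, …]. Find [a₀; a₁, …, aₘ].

[44; 4, 1, 9, 44, 9, 1, 4, 88]

a₀ = ⌊√1954⌋ = 44.
With m₀=0, d₀=1 and mₖ₊₁ = dₖaₖ − mₖ, dₖ₊₁ = (n − mₖ₊₁²)/dₖ, aₖ₊₁ = ⌊(a₀+mₖ₊₁)/dₖ₊₁⌋:
  k=1: m=44, d=18, a=4
  k=2: m=28, d=65, a=1
  k=3: m=37, d=9, a=9
  k=4: m=44, d=2, a=44
  k=5: m=44, d=9, a=9
  k=6: m=37, d=65, a=1
  k=7: m=28, d=18, a=4
  k=8: m=44, d=1, a=88
d=1 and a=2a₀=88 at k=8, so the next step gives (m, d) = (44, 18) again — its k=1 value — and the period has length 8.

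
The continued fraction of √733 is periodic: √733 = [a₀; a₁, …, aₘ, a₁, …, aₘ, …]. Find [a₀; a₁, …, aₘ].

[27; 13, 1, 1, 13, 54]

a₀ = ⌊√733⌋ = 27.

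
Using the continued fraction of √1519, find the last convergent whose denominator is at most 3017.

117001/3002

√1519 = [38; 1, 37, 1, 76, …] (period length 4).
Convergents:
  p_0/q_0 = 38/1
  p_1/q_1 = 39/1
  p_2/q_2 = 1481/38
  p_3/q_3 = 1520/39
  p_4/q_4 = 117001/3002
  p_5/q_5 = 118521/3041
q_4 = 3002 ≤ 3017 < 3041 = q_5, so the answer is 117001/3002.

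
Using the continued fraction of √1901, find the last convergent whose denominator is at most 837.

19097/438

√1901 = [43; 1, 1, 1, 1, 86, …] (period length 5).
Convergents:
  p_0/q_0 = 43/1
  p_1/q_1 = 44/1
  p_2/q_2 = 87/2
  p_3/q_3 = 131/3
  p_4/q_4 = 218/5
  p_5/q_5 = 18879/433
  p_6/q_6 = 19097/438
  p_7/q_7 = 37976/871
q_6 = 438 ≤ 837 < 871 = q_7, so the answer is 19097/438.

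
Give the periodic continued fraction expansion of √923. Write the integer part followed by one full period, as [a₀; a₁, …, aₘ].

a₀ = ⌊√923⌋ = 30.

[30; 2, 1, 1, 1, 2, 60]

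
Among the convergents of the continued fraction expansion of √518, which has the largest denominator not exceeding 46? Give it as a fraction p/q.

569/25

√518 = [22; 1, 3, 6, 3, 1, 44, …] (period length 6).
Convergents:
  p_0/q_0 = 22/1
  p_1/q_1 = 23/1
  p_2/q_2 = 91/4
  p_3/q_3 = 569/25
  p_4/q_4 = 1798/79
q_3 = 25 ≤ 46 < 79 = q_4, so the answer is 569/25.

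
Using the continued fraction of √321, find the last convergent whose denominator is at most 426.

7507/419

√321 = [17; 1, 10, 1, 34, …] (period length 4).
Convergents:
  p_0/q_0 = 17/1
  p_1/q_1 = 18/1
  p_2/q_2 = 197/11
  p_3/q_3 = 215/12
  p_4/q_4 = 7507/419
  p_5/q_5 = 7722/431
q_4 = 419 ≤ 426 < 431 = q_5, so the answer is 7507/419.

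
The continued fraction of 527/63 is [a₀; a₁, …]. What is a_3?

2

527 = 8·63 + 23   →  a_0 = 8
63 = 2·23 + 17   →  a_1 = 2
23 = 1·17 + 6   →  a_2 = 1
17 = 2·6 + 5   →  a_3 = 2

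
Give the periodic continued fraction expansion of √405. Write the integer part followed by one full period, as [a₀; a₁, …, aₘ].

a₀ = ⌊√405⌋ = 20.
With m₀=0, d₀=1 and mₖ₊₁ = dₖaₖ − mₖ, dₖ₊₁ = (n − mₖ₊₁²)/dₖ, aₖ₊₁ = ⌊(a₀+mₖ₊₁)/dₖ₊₁⌋:
  k=1: m=20, d=5, a=8
  k=2: m=20, d=1, a=40
d=1 and a=2a₀=40 at k=2, so the next step gives (m, d) = (20, 5) again — its k=1 value — and the period has length 2.

[20; 8, 40]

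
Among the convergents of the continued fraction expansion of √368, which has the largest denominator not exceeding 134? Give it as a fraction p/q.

√368 = [19; 5, 2, 5, 38, …] (period length 4).
Convergents:
  p_0/q_0 = 19/1
  p_1/q_1 = 96/5
  p_2/q_2 = 211/11
  p_3/q_3 = 1151/60
  p_4/q_4 = 43949/2291
q_3 = 60 ≤ 134 < 2291 = q_4, so the answer is 1151/60.

1151/60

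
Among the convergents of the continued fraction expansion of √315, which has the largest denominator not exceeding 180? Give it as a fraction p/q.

√315 = [17; 1, 2, 1, 34, …] (period length 4).
Convergents:
  p_0/q_0 = 17/1
  p_1/q_1 = 18/1
  p_2/q_2 = 53/3
  p_3/q_3 = 71/4
  p_4/q_4 = 2467/139
  p_5/q_5 = 2538/143
  p_6/q_6 = 7543/425
q_5 = 143 ≤ 180 < 425 = q_6, so the answer is 2538/143.

2538/143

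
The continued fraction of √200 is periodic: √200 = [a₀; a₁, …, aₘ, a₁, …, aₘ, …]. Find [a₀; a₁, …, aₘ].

[14; 7, 28]

a₀ = ⌊√200⌋ = 14.
With m₀=0, d₀=1 and mₖ₊₁ = dₖaₖ − mₖ, dₖ₊₁ = (n − mₖ₊₁²)/dₖ, aₖ₊₁ = ⌊(a₀+mₖ₊₁)/dₖ₊₁⌋:
  k=1: m=14, d=4, a=7
  k=2: m=14, d=1, a=28
d=1 and a=2a₀=28 at k=2, so the next step gives (m, d) = (14, 4) again — its k=1 value — and the period has length 2.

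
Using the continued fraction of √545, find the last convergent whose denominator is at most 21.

70/3

√545 = [23; 2, 1, 8, 1, 2, 46, …] (period length 6).
Convergents:
  p_0/q_0 = 23/1
  p_1/q_1 = 47/2
  p_2/q_2 = 70/3
  p_3/q_3 = 607/26
q_2 = 3 ≤ 21 < 26 = q_3, so the answer is 70/3.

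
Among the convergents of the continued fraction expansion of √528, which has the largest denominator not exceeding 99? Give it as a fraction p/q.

1057/46

√528 = [22; 1, 44, …] (period length 2).
Convergents:
  p_0/q_0 = 22/1
  p_1/q_1 = 23/1
  p_2/q_2 = 1034/45
  p_3/q_3 = 1057/46
  p_4/q_4 = 47542/2069
q_3 = 46 ≤ 99 < 2069 = q_4, so the answer is 1057/46.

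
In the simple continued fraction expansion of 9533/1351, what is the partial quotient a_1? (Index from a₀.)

9533 = 7·1351 + 76   →  a_0 = 7
1351 = 17·76 + 59   →  a_1 = 17

17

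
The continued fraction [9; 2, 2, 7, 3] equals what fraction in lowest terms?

Using pₖ = aₖpₖ₋₁ + pₖ₋₂ and qₖ = aₖqₖ₋₁ + qₖ₋₂:
  k=0: a=9, p=9, q=1
  k=1: a=2, p=19, q=2
  k=2: a=2, p=47, q=5
  k=3: a=7, p=348, q=37
  k=4: a=3, p=1091, q=116

1091/116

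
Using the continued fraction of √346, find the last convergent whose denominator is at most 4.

√346 = [18; 1, 1, 1, 1, 36, …] (period length 5).
Convergents:
  p_0/q_0 = 18/1
  p_1/q_1 = 19/1
  p_2/q_2 = 37/2
  p_3/q_3 = 56/3
  p_4/q_4 = 93/5
q_3 = 3 ≤ 4 < 5 = q_4, so the answer is 56/3.

56/3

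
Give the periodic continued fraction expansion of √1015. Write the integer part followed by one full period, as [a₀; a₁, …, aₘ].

[31; 1, 6, 10, 2, 10, 6, 1, 62]

a₀ = ⌊√1015⌋ = 31.
With m₀=0, d₀=1 and mₖ₊₁ = dₖaₖ − mₖ, dₖ₊₁ = (n − mₖ₊₁²)/dₖ, aₖ₊₁ = ⌊(a₀+mₖ₊₁)/dₖ₊₁⌋:
  k=1: m=31, d=54, a=1
  k=2: m=23, d=9, a=6
  k=3: m=31, d=6, a=10
  k=4: m=29, d=29, a=2
  k=5: m=29, d=6, a=10
  k=6: m=31, d=9, a=6
  k=7: m=23, d=54, a=1
  k=8: m=31, d=1, a=62
d=1 and a=2a₀=62 at k=8, so the next step gives (m, d) = (31, 54) again — its k=1 value — and the period has length 8.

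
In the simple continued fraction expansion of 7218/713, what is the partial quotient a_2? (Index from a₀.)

9

7218 = 10·713 + 88   →  a_0 = 10
713 = 8·88 + 9   →  a_1 = 8
88 = 9·9 + 7   →  a_2 = 9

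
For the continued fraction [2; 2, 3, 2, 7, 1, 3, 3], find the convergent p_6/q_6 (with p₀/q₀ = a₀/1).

1277/524

Using pₖ = aₖpₖ₋₁ + pₖ₋₂, qₖ = aₖqₖ₋₁ + qₖ₋₂ (with p₋₁=1, p₋₂=0, q₋₁=0, q₋₂=1):
  k=0: a=2, p=2, q=1
  k=1: a=2, p=5, q=2
  k=2: a=3, p=17, q=7
  k=3: a=2, p=39, q=16
  k=4: a=7, p=290, q=119
  k=5: a=1, p=329, q=135
  k=6: a=3, p=1277, q=524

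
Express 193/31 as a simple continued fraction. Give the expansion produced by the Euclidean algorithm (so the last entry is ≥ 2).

193 = 6×31 + 7
31 = 4×7 + 3
7 = 2×3 + 1
3 = 3×1 + 0  (stop)
So 193/31 = [6; 4, 2, 3].

[6; 4, 2, 3]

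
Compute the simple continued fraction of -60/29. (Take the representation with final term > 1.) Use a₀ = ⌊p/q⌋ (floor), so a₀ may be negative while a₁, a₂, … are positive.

[-3; 1, 13, 2]

-60 = -3·29 + 27
29 = 1·27 + 2
27 = 13·2 + 1
2 = 2·1 + 0  (stop)
So -60/29 = [-3; 1, 13, 2].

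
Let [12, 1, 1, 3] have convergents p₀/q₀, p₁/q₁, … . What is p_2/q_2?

Using pₖ = aₖpₖ₋₁ + pₖ₋₂, qₖ = aₖqₖ₋₁ + qₖ₋₂ (with p₋₁=1, p₋₂=0, q₋₁=0, q₋₂=1):
  k=0: a=12, p=12, q=1
  k=1: a=1, p=13, q=1
  k=2: a=1, p=25, q=2

25/2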